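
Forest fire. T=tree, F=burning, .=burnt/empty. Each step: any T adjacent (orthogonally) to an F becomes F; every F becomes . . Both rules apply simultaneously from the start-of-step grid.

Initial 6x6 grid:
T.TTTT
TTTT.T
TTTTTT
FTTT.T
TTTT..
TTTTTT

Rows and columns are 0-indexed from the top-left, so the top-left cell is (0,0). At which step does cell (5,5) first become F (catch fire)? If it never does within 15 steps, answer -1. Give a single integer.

Step 1: cell (5,5)='T' (+3 fires, +1 burnt)
Step 2: cell (5,5)='T' (+5 fires, +3 burnt)
Step 3: cell (5,5)='T' (+6 fires, +5 burnt)
Step 4: cell (5,5)='T' (+4 fires, +6 burnt)
Step 5: cell (5,5)='T' (+4 fires, +4 burnt)
Step 6: cell (5,5)='T' (+3 fires, +4 burnt)
Step 7: cell (5,5)='F' (+4 fires, +3 burnt)
  -> target ignites at step 7
Step 8: cell (5,5)='.' (+1 fires, +4 burnt)
Step 9: cell (5,5)='.' (+0 fires, +1 burnt)
  fire out at step 9

7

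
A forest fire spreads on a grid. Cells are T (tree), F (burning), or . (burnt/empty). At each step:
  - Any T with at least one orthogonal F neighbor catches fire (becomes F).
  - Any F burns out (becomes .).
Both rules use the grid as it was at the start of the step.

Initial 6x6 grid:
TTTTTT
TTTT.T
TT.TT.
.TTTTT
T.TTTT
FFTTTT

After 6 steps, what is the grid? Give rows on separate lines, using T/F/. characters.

Step 1: 2 trees catch fire, 2 burn out
  TTTTTT
  TTTT.T
  TT.TT.
  .TTTTT
  F.TTTT
  ..FTTT
Step 2: 2 trees catch fire, 2 burn out
  TTTTTT
  TTTT.T
  TT.TT.
  .TTTTT
  ..FTTT
  ...FTT
Step 3: 3 trees catch fire, 2 burn out
  TTTTTT
  TTTT.T
  TT.TT.
  .TFTTT
  ...FTT
  ....FT
Step 4: 4 trees catch fire, 3 burn out
  TTTTTT
  TTTT.T
  TT.TT.
  .F.FTT
  ....FT
  .....F
Step 5: 4 trees catch fire, 4 burn out
  TTTTTT
  TTTT.T
  TF.FT.
  ....FT
  .....F
  ......
Step 6: 5 trees catch fire, 4 burn out
  TTTTTT
  TFTF.T
  F...F.
  .....F
  ......
  ......

TTTTTT
TFTF.T
F...F.
.....F
......
......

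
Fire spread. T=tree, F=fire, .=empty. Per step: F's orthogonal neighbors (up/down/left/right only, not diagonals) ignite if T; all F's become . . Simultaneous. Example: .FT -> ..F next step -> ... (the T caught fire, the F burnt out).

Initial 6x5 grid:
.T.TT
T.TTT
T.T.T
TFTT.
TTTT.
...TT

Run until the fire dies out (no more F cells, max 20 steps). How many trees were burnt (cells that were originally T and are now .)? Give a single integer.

Answer: 18

Derivation:
Step 1: +3 fires, +1 burnt (F count now 3)
Step 2: +5 fires, +3 burnt (F count now 5)
Step 3: +3 fires, +5 burnt (F count now 3)
Step 4: +2 fires, +3 burnt (F count now 2)
Step 5: +3 fires, +2 burnt (F count now 3)
Step 6: +2 fires, +3 burnt (F count now 2)
Step 7: +0 fires, +2 burnt (F count now 0)
Fire out after step 7
Initially T: 19, now '.': 29
Total burnt (originally-T cells now '.'): 18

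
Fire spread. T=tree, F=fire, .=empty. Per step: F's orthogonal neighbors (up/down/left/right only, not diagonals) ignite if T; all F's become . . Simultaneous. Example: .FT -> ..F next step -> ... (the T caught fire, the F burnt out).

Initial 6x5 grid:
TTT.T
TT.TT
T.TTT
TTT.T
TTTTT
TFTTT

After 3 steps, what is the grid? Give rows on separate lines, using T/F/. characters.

Step 1: 3 trees catch fire, 1 burn out
  TTT.T
  TT.TT
  T.TTT
  TTT.T
  TFTTT
  F.FTT
Step 2: 4 trees catch fire, 3 burn out
  TTT.T
  TT.TT
  T.TTT
  TFT.T
  F.FTT
  ...FT
Step 3: 4 trees catch fire, 4 burn out
  TTT.T
  TT.TT
  T.TTT
  F.F.T
  ...FT
  ....F

TTT.T
TT.TT
T.TTT
F.F.T
...FT
....F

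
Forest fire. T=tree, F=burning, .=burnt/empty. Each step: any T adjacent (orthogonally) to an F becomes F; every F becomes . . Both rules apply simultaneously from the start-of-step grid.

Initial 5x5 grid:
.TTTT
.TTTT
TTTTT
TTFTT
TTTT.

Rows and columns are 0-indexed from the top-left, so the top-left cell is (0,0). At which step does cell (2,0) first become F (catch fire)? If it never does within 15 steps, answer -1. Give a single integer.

Step 1: cell (2,0)='T' (+4 fires, +1 burnt)
Step 2: cell (2,0)='T' (+7 fires, +4 burnt)
Step 3: cell (2,0)='F' (+6 fires, +7 burnt)
  -> target ignites at step 3
Step 4: cell (2,0)='.' (+3 fires, +6 burnt)
Step 5: cell (2,0)='.' (+1 fires, +3 burnt)
Step 6: cell (2,0)='.' (+0 fires, +1 burnt)
  fire out at step 6

3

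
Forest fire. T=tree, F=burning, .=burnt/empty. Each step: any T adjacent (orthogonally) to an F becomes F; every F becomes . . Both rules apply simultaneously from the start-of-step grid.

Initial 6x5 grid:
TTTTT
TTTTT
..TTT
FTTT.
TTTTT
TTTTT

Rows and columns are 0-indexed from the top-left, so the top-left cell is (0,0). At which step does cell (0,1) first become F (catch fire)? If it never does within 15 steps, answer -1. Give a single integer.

Step 1: cell (0,1)='T' (+2 fires, +1 burnt)
Step 2: cell (0,1)='T' (+3 fires, +2 burnt)
Step 3: cell (0,1)='T' (+4 fires, +3 burnt)
Step 4: cell (0,1)='T' (+4 fires, +4 burnt)
Step 5: cell (0,1)='T' (+6 fires, +4 burnt)
Step 6: cell (0,1)='F' (+5 fires, +6 burnt)
  -> target ignites at step 6
Step 7: cell (0,1)='.' (+2 fires, +5 burnt)
Step 8: cell (0,1)='.' (+0 fires, +2 burnt)
  fire out at step 8

6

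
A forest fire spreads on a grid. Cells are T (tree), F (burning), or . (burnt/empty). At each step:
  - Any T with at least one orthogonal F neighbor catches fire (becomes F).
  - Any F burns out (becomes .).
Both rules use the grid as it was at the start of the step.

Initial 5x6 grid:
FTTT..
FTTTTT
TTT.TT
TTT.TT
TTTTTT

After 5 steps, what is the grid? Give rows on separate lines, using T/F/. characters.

Step 1: 3 trees catch fire, 2 burn out
  .FTT..
  .FTTTT
  FTT.TT
  TTT.TT
  TTTTTT
Step 2: 4 trees catch fire, 3 burn out
  ..FT..
  ..FTTT
  .FT.TT
  FTT.TT
  TTTTTT
Step 3: 5 trees catch fire, 4 burn out
  ...F..
  ...FTT
  ..F.TT
  .FT.TT
  FTTTTT
Step 4: 3 trees catch fire, 5 burn out
  ......
  ....FT
  ....TT
  ..F.TT
  .FTTTT
Step 5: 3 trees catch fire, 3 burn out
  ......
  .....F
  ....FT
  ....TT
  ..FTTT

......
.....F
....FT
....TT
..FTTT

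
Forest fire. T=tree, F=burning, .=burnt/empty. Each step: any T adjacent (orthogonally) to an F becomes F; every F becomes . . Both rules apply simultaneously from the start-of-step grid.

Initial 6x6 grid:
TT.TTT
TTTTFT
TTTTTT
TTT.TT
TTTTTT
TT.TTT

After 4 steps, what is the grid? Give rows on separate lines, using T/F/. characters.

Step 1: 4 trees catch fire, 1 burn out
  TT.TFT
  TTTF.F
  TTTTFT
  TTT.TT
  TTTTTT
  TT.TTT
Step 2: 6 trees catch fire, 4 burn out
  TT.F.F
  TTF...
  TTTF.F
  TTT.FT
  TTTTTT
  TT.TTT
Step 3: 4 trees catch fire, 6 burn out
  TT....
  TF....
  TTF...
  TTT..F
  TTTTFT
  TT.TTT
Step 4: 7 trees catch fire, 4 burn out
  TF....
  F.....
  TF....
  TTF...
  TTTF.F
  TT.TFT

TF....
F.....
TF....
TTF...
TTTF.F
TT.TFT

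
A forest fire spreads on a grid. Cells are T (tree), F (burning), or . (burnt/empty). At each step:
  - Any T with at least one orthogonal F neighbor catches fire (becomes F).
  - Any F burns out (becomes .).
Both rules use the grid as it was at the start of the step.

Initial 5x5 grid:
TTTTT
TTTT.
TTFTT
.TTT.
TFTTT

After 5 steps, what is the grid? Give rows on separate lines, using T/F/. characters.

Step 1: 7 trees catch fire, 2 burn out
  TTTTT
  TTFT.
  TF.FT
  .FFT.
  F.FTT
Step 2: 7 trees catch fire, 7 burn out
  TTFTT
  TF.F.
  F...F
  ...F.
  ...FT
Step 3: 4 trees catch fire, 7 burn out
  TF.FT
  F....
  .....
  .....
  ....F
Step 4: 2 trees catch fire, 4 burn out
  F...F
  .....
  .....
  .....
  .....
Step 5: 0 trees catch fire, 2 burn out
  .....
  .....
  .....
  .....
  .....

.....
.....
.....
.....
.....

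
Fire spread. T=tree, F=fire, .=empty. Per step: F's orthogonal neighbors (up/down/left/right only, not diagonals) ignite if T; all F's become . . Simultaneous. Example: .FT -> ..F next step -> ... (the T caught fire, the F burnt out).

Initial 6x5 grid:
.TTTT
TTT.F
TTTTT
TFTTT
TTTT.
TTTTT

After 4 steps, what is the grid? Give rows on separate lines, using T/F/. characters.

Step 1: 6 trees catch fire, 2 burn out
  .TTTF
  TTT..
  TFTTF
  F.FTT
  TFTT.
  TTTTT
Step 2: 10 trees catch fire, 6 burn out
  .TTF.
  TFT..
  F.FF.
  ...FF
  F.FT.
  TFTTT
Step 3: 7 trees catch fire, 10 burn out
  .FF..
  F.F..
  .....
  .....
  ...F.
  F.FTT
Step 4: 1 trees catch fire, 7 burn out
  .....
  .....
  .....
  .....
  .....
  ...FT

.....
.....
.....
.....
.....
...FT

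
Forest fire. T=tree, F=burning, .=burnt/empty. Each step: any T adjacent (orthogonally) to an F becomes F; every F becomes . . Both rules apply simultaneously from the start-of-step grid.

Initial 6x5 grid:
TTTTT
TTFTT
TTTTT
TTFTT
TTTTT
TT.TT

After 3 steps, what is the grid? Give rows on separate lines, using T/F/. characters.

Step 1: 7 trees catch fire, 2 burn out
  TTFTT
  TF.FT
  TTFTT
  TF.FT
  TTFTT
  TT.TT
Step 2: 10 trees catch fire, 7 burn out
  TF.FT
  F...F
  TF.FT
  F...F
  TF.FT
  TT.TT
Step 3: 8 trees catch fire, 10 burn out
  F...F
  .....
  F...F
  .....
  F...F
  TF.FT

F...F
.....
F...F
.....
F...F
TF.FT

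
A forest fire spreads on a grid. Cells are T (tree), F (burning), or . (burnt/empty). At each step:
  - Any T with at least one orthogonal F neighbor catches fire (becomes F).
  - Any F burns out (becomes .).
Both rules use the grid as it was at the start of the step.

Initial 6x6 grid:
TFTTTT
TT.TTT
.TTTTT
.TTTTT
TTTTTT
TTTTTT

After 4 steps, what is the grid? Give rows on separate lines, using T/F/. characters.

Step 1: 3 trees catch fire, 1 burn out
  F.FTTT
  TF.TTT
  .TTTTT
  .TTTTT
  TTTTTT
  TTTTTT
Step 2: 3 trees catch fire, 3 burn out
  ...FTT
  F..TTT
  .FTTTT
  .TTTTT
  TTTTTT
  TTTTTT
Step 3: 4 trees catch fire, 3 burn out
  ....FT
  ...FTT
  ..FTTT
  .FTTTT
  TTTTTT
  TTTTTT
Step 4: 5 trees catch fire, 4 burn out
  .....F
  ....FT
  ...FTT
  ..FTTT
  TFTTTT
  TTTTTT

.....F
....FT
...FTT
..FTTT
TFTTTT
TTTTTT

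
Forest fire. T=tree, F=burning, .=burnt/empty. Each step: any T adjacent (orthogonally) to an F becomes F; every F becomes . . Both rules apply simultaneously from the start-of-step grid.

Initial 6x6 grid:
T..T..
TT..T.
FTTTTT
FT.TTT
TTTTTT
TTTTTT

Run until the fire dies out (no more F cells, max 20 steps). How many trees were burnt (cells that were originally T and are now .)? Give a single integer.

Step 1: +4 fires, +2 burnt (F count now 4)
Step 2: +5 fires, +4 burnt (F count now 5)
Step 3: +3 fires, +5 burnt (F count now 3)
Step 4: +4 fires, +3 burnt (F count now 4)
Step 5: +5 fires, +4 burnt (F count now 5)
Step 6: +3 fires, +5 burnt (F count now 3)
Step 7: +1 fires, +3 burnt (F count now 1)
Step 8: +0 fires, +1 burnt (F count now 0)
Fire out after step 8
Initially T: 26, now '.': 35
Total burnt (originally-T cells now '.'): 25

Answer: 25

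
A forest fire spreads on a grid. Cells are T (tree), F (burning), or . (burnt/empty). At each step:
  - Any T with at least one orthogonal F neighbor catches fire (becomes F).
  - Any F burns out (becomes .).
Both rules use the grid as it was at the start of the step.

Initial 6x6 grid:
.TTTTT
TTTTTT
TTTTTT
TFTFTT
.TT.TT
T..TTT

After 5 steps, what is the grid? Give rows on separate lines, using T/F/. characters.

Step 1: 6 trees catch fire, 2 burn out
  .TTTTT
  TTTTTT
  TFTFTT
  F.F.FT
  .FT.TT
  T..TTT
Step 2: 8 trees catch fire, 6 burn out
  .TTTTT
  TFTFTT
  F.F.FT
  .....F
  ..F.FT
  T..TTT
Step 3: 8 trees catch fire, 8 burn out
  .FTFTT
  F.F.FT
  .....F
  ......
  .....F
  T..TFT
Step 4: 5 trees catch fire, 8 burn out
  ..F.FT
  .....F
  ......
  ......
  ......
  T..F.F
Step 5: 1 trees catch fire, 5 burn out
  .....F
  ......
  ......
  ......
  ......
  T.....

.....F
......
......
......
......
T.....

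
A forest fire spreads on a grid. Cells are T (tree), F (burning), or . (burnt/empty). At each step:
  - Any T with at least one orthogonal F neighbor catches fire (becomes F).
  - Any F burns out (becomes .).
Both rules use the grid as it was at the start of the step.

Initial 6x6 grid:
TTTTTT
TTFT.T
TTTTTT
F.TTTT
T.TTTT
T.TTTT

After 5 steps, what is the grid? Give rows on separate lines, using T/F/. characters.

Step 1: 6 trees catch fire, 2 burn out
  TTFTTT
  TF.F.T
  FTFTTT
  ..TTTT
  F.TTTT
  T.TTTT
Step 2: 7 trees catch fire, 6 burn out
  TF.FTT
  F....T
  .F.FTT
  ..FTTT
  ..TTTT
  F.TTTT
Step 3: 5 trees catch fire, 7 burn out
  F...FT
  .....T
  ....FT
  ...FTT
  ..FTTT
  ..TTTT
Step 4: 5 trees catch fire, 5 burn out
  .....F
  .....T
  .....F
  ....FT
  ...FTT
  ..FTTT
Step 5: 4 trees catch fire, 5 burn out
  ......
  .....F
  ......
  .....F
  ....FT
  ...FTT

......
.....F
......
.....F
....FT
...FTT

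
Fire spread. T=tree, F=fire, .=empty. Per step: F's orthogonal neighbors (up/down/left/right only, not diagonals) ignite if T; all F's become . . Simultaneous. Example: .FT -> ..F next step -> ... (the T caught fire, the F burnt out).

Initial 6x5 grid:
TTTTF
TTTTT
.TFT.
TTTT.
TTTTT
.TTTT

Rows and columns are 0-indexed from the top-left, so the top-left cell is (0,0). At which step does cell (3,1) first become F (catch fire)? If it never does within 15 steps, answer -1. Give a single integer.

Step 1: cell (3,1)='T' (+6 fires, +2 burnt)
Step 2: cell (3,1)='F' (+6 fires, +6 burnt)
  -> target ignites at step 2
Step 3: cell (3,1)='.' (+6 fires, +6 burnt)
Step 4: cell (3,1)='.' (+5 fires, +6 burnt)
Step 5: cell (3,1)='.' (+1 fires, +5 burnt)
Step 6: cell (3,1)='.' (+0 fires, +1 burnt)
  fire out at step 6

2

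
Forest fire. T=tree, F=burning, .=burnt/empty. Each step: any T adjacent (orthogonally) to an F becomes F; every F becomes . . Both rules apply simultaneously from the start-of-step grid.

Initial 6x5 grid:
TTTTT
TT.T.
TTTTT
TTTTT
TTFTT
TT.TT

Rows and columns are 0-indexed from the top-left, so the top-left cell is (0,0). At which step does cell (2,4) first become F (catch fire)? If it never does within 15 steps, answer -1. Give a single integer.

Step 1: cell (2,4)='T' (+3 fires, +1 burnt)
Step 2: cell (2,4)='T' (+7 fires, +3 burnt)
Step 3: cell (2,4)='T' (+6 fires, +7 burnt)
Step 4: cell (2,4)='F' (+4 fires, +6 burnt)
  -> target ignites at step 4
Step 5: cell (2,4)='.' (+3 fires, +4 burnt)
Step 6: cell (2,4)='.' (+3 fires, +3 burnt)
Step 7: cell (2,4)='.' (+0 fires, +3 burnt)
  fire out at step 7

4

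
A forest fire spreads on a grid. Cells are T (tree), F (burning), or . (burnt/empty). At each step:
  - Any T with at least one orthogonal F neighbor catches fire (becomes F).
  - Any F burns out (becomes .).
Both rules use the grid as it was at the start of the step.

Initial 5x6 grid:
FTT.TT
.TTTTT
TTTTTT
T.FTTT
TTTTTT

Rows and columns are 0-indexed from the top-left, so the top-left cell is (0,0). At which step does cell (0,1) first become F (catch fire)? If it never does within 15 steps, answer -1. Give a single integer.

Step 1: cell (0,1)='F' (+4 fires, +2 burnt)
  -> target ignites at step 1
Step 2: cell (0,1)='.' (+8 fires, +4 burnt)
Step 3: cell (0,1)='.' (+6 fires, +8 burnt)
Step 4: cell (0,1)='.' (+4 fires, +6 burnt)
Step 5: cell (0,1)='.' (+2 fires, +4 burnt)
Step 6: cell (0,1)='.' (+1 fires, +2 burnt)
Step 7: cell (0,1)='.' (+0 fires, +1 burnt)
  fire out at step 7

1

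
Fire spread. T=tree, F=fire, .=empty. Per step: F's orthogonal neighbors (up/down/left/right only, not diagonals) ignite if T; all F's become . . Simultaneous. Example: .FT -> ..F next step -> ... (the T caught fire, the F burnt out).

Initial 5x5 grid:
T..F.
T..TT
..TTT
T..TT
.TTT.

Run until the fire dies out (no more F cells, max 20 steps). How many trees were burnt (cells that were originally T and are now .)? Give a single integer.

Answer: 10

Derivation:
Step 1: +1 fires, +1 burnt (F count now 1)
Step 2: +2 fires, +1 burnt (F count now 2)
Step 3: +3 fires, +2 burnt (F count now 3)
Step 4: +2 fires, +3 burnt (F count now 2)
Step 5: +1 fires, +2 burnt (F count now 1)
Step 6: +1 fires, +1 burnt (F count now 1)
Step 7: +0 fires, +1 burnt (F count now 0)
Fire out after step 7
Initially T: 13, now '.': 22
Total burnt (originally-T cells now '.'): 10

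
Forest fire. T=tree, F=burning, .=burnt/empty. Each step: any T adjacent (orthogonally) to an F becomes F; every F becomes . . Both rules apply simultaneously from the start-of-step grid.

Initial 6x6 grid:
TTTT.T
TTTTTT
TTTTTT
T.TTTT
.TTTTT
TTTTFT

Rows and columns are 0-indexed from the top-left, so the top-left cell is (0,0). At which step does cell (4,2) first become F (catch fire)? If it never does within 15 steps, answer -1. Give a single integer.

Step 1: cell (4,2)='T' (+3 fires, +1 burnt)
Step 2: cell (4,2)='T' (+4 fires, +3 burnt)
Step 3: cell (4,2)='F' (+5 fires, +4 burnt)
  -> target ignites at step 3
Step 4: cell (4,2)='.' (+6 fires, +5 burnt)
Step 5: cell (4,2)='.' (+3 fires, +6 burnt)
Step 6: cell (4,2)='.' (+4 fires, +3 burnt)
Step 7: cell (4,2)='.' (+3 fires, +4 burnt)
Step 8: cell (4,2)='.' (+3 fires, +3 burnt)
Step 9: cell (4,2)='.' (+1 fires, +3 burnt)
Step 10: cell (4,2)='.' (+0 fires, +1 burnt)
  fire out at step 10

3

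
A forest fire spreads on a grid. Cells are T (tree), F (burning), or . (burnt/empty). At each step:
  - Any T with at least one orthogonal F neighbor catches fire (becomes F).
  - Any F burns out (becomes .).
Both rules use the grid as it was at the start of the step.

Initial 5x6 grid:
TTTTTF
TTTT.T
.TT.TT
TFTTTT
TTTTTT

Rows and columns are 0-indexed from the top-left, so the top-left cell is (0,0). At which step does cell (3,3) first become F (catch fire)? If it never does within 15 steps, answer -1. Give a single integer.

Step 1: cell (3,3)='T' (+6 fires, +2 burnt)
Step 2: cell (3,3)='F' (+7 fires, +6 burnt)
  -> target ignites at step 2
Step 3: cell (3,3)='.' (+9 fires, +7 burnt)
Step 4: cell (3,3)='.' (+3 fires, +9 burnt)
Step 5: cell (3,3)='.' (+0 fires, +3 burnt)
  fire out at step 5

2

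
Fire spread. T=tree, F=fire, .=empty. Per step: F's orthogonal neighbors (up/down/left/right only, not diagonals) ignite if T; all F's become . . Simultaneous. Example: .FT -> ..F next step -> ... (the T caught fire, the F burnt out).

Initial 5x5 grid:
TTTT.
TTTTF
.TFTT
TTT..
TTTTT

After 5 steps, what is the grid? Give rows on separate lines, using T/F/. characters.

Step 1: 6 trees catch fire, 2 burn out
  TTTT.
  TTFF.
  .F.FF
  TTF..
  TTTTT
Step 2: 5 trees catch fire, 6 burn out
  TTFF.
  TF...
  .....
  TF...
  TTFTT
Step 3: 5 trees catch fire, 5 burn out
  TF...
  F....
  .....
  F....
  TF.FT
Step 4: 3 trees catch fire, 5 burn out
  F....
  .....
  .....
  .....
  F...F
Step 5: 0 trees catch fire, 3 burn out
  .....
  .....
  .....
  .....
  .....

.....
.....
.....
.....
.....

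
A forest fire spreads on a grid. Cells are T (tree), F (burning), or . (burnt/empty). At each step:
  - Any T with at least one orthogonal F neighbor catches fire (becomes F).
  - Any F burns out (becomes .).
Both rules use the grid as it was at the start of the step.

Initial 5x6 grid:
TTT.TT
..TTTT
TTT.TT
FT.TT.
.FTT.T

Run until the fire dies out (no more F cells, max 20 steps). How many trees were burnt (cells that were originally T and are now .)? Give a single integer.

Step 1: +3 fires, +2 burnt (F count now 3)
Step 2: +2 fires, +3 burnt (F count now 2)
Step 3: +2 fires, +2 burnt (F count now 2)
Step 4: +2 fires, +2 burnt (F count now 2)
Step 5: +3 fires, +2 burnt (F count now 3)
Step 6: +3 fires, +3 burnt (F count now 3)
Step 7: +3 fires, +3 burnt (F count now 3)
Step 8: +1 fires, +3 burnt (F count now 1)
Step 9: +0 fires, +1 burnt (F count now 0)
Fire out after step 9
Initially T: 20, now '.': 29
Total burnt (originally-T cells now '.'): 19

Answer: 19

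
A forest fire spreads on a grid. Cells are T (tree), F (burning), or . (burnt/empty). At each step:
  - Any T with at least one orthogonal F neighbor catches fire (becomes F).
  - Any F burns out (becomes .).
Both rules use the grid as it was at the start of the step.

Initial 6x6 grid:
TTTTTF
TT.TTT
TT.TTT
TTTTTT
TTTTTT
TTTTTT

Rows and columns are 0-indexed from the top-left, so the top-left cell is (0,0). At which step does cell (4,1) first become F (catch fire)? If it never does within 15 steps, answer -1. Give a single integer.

Step 1: cell (4,1)='T' (+2 fires, +1 burnt)
Step 2: cell (4,1)='T' (+3 fires, +2 burnt)
Step 3: cell (4,1)='T' (+4 fires, +3 burnt)
Step 4: cell (4,1)='T' (+4 fires, +4 burnt)
Step 5: cell (4,1)='T' (+5 fires, +4 burnt)
Step 6: cell (4,1)='T' (+5 fires, +5 burnt)
Step 7: cell (4,1)='T' (+4 fires, +5 burnt)
Step 8: cell (4,1)='F' (+3 fires, +4 burnt)
  -> target ignites at step 8
Step 9: cell (4,1)='.' (+2 fires, +3 burnt)
Step 10: cell (4,1)='.' (+1 fires, +2 burnt)
Step 11: cell (4,1)='.' (+0 fires, +1 burnt)
  fire out at step 11

8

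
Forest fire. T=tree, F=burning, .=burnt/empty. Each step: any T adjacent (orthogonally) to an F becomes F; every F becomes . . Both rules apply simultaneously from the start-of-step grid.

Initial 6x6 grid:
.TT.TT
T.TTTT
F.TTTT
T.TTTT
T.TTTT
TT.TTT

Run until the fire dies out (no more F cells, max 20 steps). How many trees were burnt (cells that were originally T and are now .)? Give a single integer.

Answer: 5

Derivation:
Step 1: +2 fires, +1 burnt (F count now 2)
Step 2: +1 fires, +2 burnt (F count now 1)
Step 3: +1 fires, +1 burnt (F count now 1)
Step 4: +1 fires, +1 burnt (F count now 1)
Step 5: +0 fires, +1 burnt (F count now 0)
Fire out after step 5
Initially T: 28, now '.': 13
Total burnt (originally-T cells now '.'): 5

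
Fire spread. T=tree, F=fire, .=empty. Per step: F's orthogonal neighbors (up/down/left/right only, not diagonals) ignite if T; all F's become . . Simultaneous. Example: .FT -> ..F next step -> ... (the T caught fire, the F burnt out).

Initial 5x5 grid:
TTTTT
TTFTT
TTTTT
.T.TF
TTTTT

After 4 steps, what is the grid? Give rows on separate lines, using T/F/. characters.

Step 1: 7 trees catch fire, 2 burn out
  TTFTT
  TF.FT
  TTFTF
  .T.F.
  TTTTF
Step 2: 7 trees catch fire, 7 burn out
  TF.FT
  F...F
  TF.F.
  .T...
  TTTF.
Step 3: 5 trees catch fire, 7 burn out
  F...F
  .....
  F....
  .F...
  TTF..
Step 4: 1 trees catch fire, 5 burn out
  .....
  .....
  .....
  .....
  TF...

.....
.....
.....
.....
TF...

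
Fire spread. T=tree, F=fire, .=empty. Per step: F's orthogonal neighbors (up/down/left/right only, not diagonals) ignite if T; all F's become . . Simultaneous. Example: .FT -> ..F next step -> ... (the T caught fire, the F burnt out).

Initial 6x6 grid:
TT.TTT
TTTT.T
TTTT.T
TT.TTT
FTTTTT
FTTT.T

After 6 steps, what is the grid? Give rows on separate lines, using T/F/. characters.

Step 1: 3 trees catch fire, 2 burn out
  TT.TTT
  TTTT.T
  TTTT.T
  FT.TTT
  .FTTTT
  .FTT.T
Step 2: 4 trees catch fire, 3 burn out
  TT.TTT
  TTTT.T
  FTTT.T
  .F.TTT
  ..FTTT
  ..FT.T
Step 3: 4 trees catch fire, 4 burn out
  TT.TTT
  FTTT.T
  .FTT.T
  ...TTT
  ...FTT
  ...F.T
Step 4: 5 trees catch fire, 4 burn out
  FT.TTT
  .FTT.T
  ..FT.T
  ...FTT
  ....FT
  .....T
Step 5: 5 trees catch fire, 5 burn out
  .F.TTT
  ..FT.T
  ...F.T
  ....FT
  .....F
  .....T
Step 6: 3 trees catch fire, 5 burn out
  ...TTT
  ...F.T
  .....T
  .....F
  ......
  .....F

...TTT
...F.T
.....T
.....F
......
.....F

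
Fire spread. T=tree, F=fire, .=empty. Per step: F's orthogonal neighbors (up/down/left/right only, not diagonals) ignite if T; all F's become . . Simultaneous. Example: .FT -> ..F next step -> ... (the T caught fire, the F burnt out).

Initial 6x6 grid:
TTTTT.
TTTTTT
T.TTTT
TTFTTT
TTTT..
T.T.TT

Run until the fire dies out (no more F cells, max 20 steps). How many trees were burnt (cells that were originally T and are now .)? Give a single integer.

Step 1: +4 fires, +1 burnt (F count now 4)
Step 2: +7 fires, +4 burnt (F count now 7)
Step 3: +7 fires, +7 burnt (F count now 7)
Step 4: +6 fires, +7 burnt (F count now 6)
Step 5: +3 fires, +6 burnt (F count now 3)
Step 6: +0 fires, +3 burnt (F count now 0)
Fire out after step 6
Initially T: 29, now '.': 34
Total burnt (originally-T cells now '.'): 27

Answer: 27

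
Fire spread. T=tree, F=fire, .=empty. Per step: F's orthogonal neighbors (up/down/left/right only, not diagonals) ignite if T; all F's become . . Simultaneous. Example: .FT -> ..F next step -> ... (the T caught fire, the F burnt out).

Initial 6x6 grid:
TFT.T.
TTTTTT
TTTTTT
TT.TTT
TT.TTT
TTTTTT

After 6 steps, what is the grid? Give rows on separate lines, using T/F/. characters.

Step 1: 3 trees catch fire, 1 burn out
  F.F.T.
  TFTTTT
  TTTTTT
  TT.TTT
  TT.TTT
  TTTTTT
Step 2: 3 trees catch fire, 3 burn out
  ....T.
  F.FTTT
  TFTTTT
  TT.TTT
  TT.TTT
  TTTTTT
Step 3: 4 trees catch fire, 3 burn out
  ....T.
  ...FTT
  F.FTTT
  TF.TTT
  TT.TTT
  TTTTTT
Step 4: 4 trees catch fire, 4 burn out
  ....T.
  ....FT
  ...FTT
  F..TTT
  TF.TTT
  TTTTTT
Step 5: 6 trees catch fire, 4 burn out
  ....F.
  .....F
  ....FT
  ...FTT
  F..TTT
  TFTTTT
Step 6: 5 trees catch fire, 6 burn out
  ......
  ......
  .....F
  ....FT
  ...FTT
  F.FTTT

......
......
.....F
....FT
...FTT
F.FTTT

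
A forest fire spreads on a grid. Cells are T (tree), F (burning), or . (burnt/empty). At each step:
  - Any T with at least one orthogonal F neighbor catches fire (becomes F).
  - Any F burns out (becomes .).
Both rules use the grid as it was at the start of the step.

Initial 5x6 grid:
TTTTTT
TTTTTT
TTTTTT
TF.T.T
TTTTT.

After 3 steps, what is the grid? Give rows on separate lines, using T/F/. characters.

Step 1: 3 trees catch fire, 1 burn out
  TTTTTT
  TTTTTT
  TFTTTT
  F..T.T
  TFTTT.
Step 2: 5 trees catch fire, 3 burn out
  TTTTTT
  TFTTTT
  F.FTTT
  ...T.T
  F.FTT.
Step 3: 5 trees catch fire, 5 burn out
  TFTTTT
  F.FTTT
  ...FTT
  ...T.T
  ...FT.

TFTTTT
F.FTTT
...FTT
...T.T
...FT.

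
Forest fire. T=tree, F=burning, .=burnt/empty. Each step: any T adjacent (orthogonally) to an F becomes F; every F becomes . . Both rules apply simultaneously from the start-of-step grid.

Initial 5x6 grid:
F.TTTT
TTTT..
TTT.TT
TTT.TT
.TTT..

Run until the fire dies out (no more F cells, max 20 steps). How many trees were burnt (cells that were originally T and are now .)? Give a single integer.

Answer: 17

Derivation:
Step 1: +1 fires, +1 burnt (F count now 1)
Step 2: +2 fires, +1 burnt (F count now 2)
Step 3: +3 fires, +2 burnt (F count now 3)
Step 4: +4 fires, +3 burnt (F count now 4)
Step 5: +3 fires, +4 burnt (F count now 3)
Step 6: +2 fires, +3 burnt (F count now 2)
Step 7: +2 fires, +2 burnt (F count now 2)
Step 8: +0 fires, +2 burnt (F count now 0)
Fire out after step 8
Initially T: 21, now '.': 26
Total burnt (originally-T cells now '.'): 17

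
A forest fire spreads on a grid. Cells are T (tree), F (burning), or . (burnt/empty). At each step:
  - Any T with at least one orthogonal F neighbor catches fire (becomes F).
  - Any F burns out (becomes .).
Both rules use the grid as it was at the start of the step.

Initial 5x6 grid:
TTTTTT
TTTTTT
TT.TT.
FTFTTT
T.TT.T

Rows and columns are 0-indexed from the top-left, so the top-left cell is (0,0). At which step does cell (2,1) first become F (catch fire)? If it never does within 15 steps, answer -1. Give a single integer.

Step 1: cell (2,1)='T' (+5 fires, +2 burnt)
Step 2: cell (2,1)='F' (+5 fires, +5 burnt)
  -> target ignites at step 2
Step 3: cell (2,1)='.' (+5 fires, +5 burnt)
Step 4: cell (2,1)='.' (+5 fires, +5 burnt)
Step 5: cell (2,1)='.' (+3 fires, +5 burnt)
Step 6: cell (2,1)='.' (+1 fires, +3 burnt)
Step 7: cell (2,1)='.' (+0 fires, +1 burnt)
  fire out at step 7

2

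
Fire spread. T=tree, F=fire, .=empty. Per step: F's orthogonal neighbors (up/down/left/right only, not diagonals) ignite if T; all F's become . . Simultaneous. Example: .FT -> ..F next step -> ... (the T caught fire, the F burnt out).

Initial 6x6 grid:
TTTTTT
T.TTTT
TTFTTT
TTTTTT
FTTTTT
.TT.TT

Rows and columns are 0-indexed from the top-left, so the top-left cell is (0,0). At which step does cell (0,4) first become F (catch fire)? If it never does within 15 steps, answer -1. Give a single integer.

Step 1: cell (0,4)='T' (+6 fires, +2 burnt)
Step 2: cell (0,4)='T' (+8 fires, +6 burnt)
Step 3: cell (0,4)='T' (+8 fires, +8 burnt)
Step 4: cell (0,4)='F' (+5 fires, +8 burnt)
  -> target ignites at step 4
Step 5: cell (0,4)='.' (+3 fires, +5 burnt)
Step 6: cell (0,4)='.' (+1 fires, +3 burnt)
Step 7: cell (0,4)='.' (+0 fires, +1 burnt)
  fire out at step 7

4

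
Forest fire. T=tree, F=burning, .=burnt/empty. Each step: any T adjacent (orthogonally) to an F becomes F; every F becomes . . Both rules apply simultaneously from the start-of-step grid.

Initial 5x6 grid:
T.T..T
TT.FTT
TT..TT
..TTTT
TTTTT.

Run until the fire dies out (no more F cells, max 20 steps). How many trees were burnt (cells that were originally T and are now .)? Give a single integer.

Answer: 14

Derivation:
Step 1: +1 fires, +1 burnt (F count now 1)
Step 2: +2 fires, +1 burnt (F count now 2)
Step 3: +3 fires, +2 burnt (F count now 3)
Step 4: +3 fires, +3 burnt (F count now 3)
Step 5: +2 fires, +3 burnt (F count now 2)
Step 6: +1 fires, +2 burnt (F count now 1)
Step 7: +1 fires, +1 burnt (F count now 1)
Step 8: +1 fires, +1 burnt (F count now 1)
Step 9: +0 fires, +1 burnt (F count now 0)
Fire out after step 9
Initially T: 20, now '.': 24
Total burnt (originally-T cells now '.'): 14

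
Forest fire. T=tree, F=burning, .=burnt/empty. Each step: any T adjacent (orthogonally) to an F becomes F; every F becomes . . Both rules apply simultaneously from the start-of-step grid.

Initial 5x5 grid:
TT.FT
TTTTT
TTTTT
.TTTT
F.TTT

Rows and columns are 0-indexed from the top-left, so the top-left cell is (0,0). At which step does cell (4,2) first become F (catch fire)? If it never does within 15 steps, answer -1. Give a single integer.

Step 1: cell (4,2)='T' (+2 fires, +2 burnt)
Step 2: cell (4,2)='T' (+3 fires, +2 burnt)
Step 3: cell (4,2)='T' (+4 fires, +3 burnt)
Step 4: cell (4,2)='T' (+6 fires, +4 burnt)
Step 5: cell (4,2)='F' (+5 fires, +6 burnt)
  -> target ignites at step 5
Step 6: cell (4,2)='.' (+0 fires, +5 burnt)
  fire out at step 6

5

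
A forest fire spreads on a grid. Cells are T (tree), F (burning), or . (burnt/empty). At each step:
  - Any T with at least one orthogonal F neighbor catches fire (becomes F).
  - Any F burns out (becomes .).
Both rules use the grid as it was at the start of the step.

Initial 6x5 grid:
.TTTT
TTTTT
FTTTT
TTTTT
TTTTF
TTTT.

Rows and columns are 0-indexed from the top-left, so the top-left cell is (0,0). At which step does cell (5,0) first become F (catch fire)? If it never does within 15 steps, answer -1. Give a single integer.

Step 1: cell (5,0)='T' (+5 fires, +2 burnt)
Step 2: cell (5,0)='T' (+8 fires, +5 burnt)
Step 3: cell (5,0)='F' (+8 fires, +8 burnt)
  -> target ignites at step 3
Step 4: cell (5,0)='.' (+4 fires, +8 burnt)
Step 5: cell (5,0)='.' (+1 fires, +4 burnt)
Step 6: cell (5,0)='.' (+0 fires, +1 burnt)
  fire out at step 6

3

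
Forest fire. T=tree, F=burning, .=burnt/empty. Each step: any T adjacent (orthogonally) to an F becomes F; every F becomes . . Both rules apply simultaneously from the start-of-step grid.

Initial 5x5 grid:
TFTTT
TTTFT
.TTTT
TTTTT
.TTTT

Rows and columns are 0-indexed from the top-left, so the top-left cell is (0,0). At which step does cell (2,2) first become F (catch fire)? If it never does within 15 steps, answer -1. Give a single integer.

Step 1: cell (2,2)='T' (+7 fires, +2 burnt)
Step 2: cell (2,2)='F' (+6 fires, +7 burnt)
  -> target ignites at step 2
Step 3: cell (2,2)='.' (+4 fires, +6 burnt)
Step 4: cell (2,2)='.' (+4 fires, +4 burnt)
Step 5: cell (2,2)='.' (+0 fires, +4 burnt)
  fire out at step 5

2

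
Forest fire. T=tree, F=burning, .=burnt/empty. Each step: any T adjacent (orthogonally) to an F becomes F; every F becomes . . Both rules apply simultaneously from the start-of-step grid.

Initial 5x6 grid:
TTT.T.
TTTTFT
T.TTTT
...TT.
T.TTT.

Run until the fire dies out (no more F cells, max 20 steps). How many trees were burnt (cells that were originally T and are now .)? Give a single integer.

Step 1: +4 fires, +1 burnt (F count now 4)
Step 2: +4 fires, +4 burnt (F count now 4)
Step 3: +5 fires, +4 burnt (F count now 5)
Step 4: +3 fires, +5 burnt (F count now 3)
Step 5: +3 fires, +3 burnt (F count now 3)
Step 6: +0 fires, +3 burnt (F count now 0)
Fire out after step 6
Initially T: 20, now '.': 29
Total burnt (originally-T cells now '.'): 19

Answer: 19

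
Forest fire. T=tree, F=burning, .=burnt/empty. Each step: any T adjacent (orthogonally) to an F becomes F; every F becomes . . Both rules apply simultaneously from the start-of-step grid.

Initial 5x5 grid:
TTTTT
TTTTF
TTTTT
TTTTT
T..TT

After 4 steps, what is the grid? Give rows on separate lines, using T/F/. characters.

Step 1: 3 trees catch fire, 1 burn out
  TTTTF
  TTTF.
  TTTTF
  TTTTT
  T..TT
Step 2: 4 trees catch fire, 3 burn out
  TTTF.
  TTF..
  TTTF.
  TTTTF
  T..TT
Step 3: 5 trees catch fire, 4 burn out
  TTF..
  TF...
  TTF..
  TTTF.
  T..TF
Step 4: 5 trees catch fire, 5 burn out
  TF...
  F....
  TF...
  TTF..
  T..F.

TF...
F....
TF...
TTF..
T..F.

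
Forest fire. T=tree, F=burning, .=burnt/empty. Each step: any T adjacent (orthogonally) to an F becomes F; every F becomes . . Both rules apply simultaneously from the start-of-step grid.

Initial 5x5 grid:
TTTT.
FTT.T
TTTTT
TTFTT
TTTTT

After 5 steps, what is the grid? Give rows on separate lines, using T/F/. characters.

Step 1: 7 trees catch fire, 2 burn out
  FTTT.
  .FT.T
  FTFTT
  TF.FT
  TTFTT
Step 2: 8 trees catch fire, 7 burn out
  .FTT.
  ..F.T
  .F.FT
  F...F
  TF.FT
Step 3: 4 trees catch fire, 8 burn out
  ..FT.
  ....T
  ....F
  .....
  F...F
Step 4: 2 trees catch fire, 4 burn out
  ...F.
  ....F
  .....
  .....
  .....
Step 5: 0 trees catch fire, 2 burn out
  .....
  .....
  .....
  .....
  .....

.....
.....
.....
.....
.....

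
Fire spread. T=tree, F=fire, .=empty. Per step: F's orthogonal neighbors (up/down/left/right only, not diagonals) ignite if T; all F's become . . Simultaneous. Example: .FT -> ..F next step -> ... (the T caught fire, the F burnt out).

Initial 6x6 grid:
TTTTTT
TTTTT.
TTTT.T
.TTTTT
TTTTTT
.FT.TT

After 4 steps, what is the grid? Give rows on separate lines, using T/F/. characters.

Step 1: 2 trees catch fire, 1 burn out
  TTTTTT
  TTTTT.
  TTTT.T
  .TTTTT
  TFTTTT
  ..F.TT
Step 2: 3 trees catch fire, 2 burn out
  TTTTTT
  TTTTT.
  TTTT.T
  .FTTTT
  F.FTTT
  ....TT
Step 3: 3 trees catch fire, 3 burn out
  TTTTTT
  TTTTT.
  TFTT.T
  ..FTTT
  ...FTT
  ....TT
Step 4: 5 trees catch fire, 3 burn out
  TTTTTT
  TFTTT.
  F.FT.T
  ...FTT
  ....FT
  ....TT

TTTTTT
TFTTT.
F.FT.T
...FTT
....FT
....TT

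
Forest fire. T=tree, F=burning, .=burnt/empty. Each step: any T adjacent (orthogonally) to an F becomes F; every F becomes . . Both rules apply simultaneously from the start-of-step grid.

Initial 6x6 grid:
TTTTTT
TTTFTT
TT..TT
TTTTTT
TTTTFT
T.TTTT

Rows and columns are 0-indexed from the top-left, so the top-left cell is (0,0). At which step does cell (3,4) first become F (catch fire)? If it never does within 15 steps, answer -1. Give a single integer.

Step 1: cell (3,4)='F' (+7 fires, +2 burnt)
  -> target ignites at step 1
Step 2: cell (3,4)='.' (+10 fires, +7 burnt)
Step 3: cell (3,4)='.' (+8 fires, +10 burnt)
Step 4: cell (3,4)='.' (+4 fires, +8 burnt)
Step 5: cell (3,4)='.' (+2 fires, +4 burnt)
Step 6: cell (3,4)='.' (+0 fires, +2 burnt)
  fire out at step 6

1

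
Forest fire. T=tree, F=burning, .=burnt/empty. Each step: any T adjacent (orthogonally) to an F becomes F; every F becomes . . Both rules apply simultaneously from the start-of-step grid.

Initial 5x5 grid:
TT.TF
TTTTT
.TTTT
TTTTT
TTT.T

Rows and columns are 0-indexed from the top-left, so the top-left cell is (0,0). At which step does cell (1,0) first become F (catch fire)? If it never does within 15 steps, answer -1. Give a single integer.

Step 1: cell (1,0)='T' (+2 fires, +1 burnt)
Step 2: cell (1,0)='T' (+2 fires, +2 burnt)
Step 3: cell (1,0)='T' (+3 fires, +2 burnt)
Step 4: cell (1,0)='T' (+4 fires, +3 burnt)
Step 5: cell (1,0)='F' (+4 fires, +4 burnt)
  -> target ignites at step 5
Step 6: cell (1,0)='.' (+3 fires, +4 burnt)
Step 7: cell (1,0)='.' (+2 fires, +3 burnt)
Step 8: cell (1,0)='.' (+1 fires, +2 burnt)
Step 9: cell (1,0)='.' (+0 fires, +1 burnt)
  fire out at step 9

5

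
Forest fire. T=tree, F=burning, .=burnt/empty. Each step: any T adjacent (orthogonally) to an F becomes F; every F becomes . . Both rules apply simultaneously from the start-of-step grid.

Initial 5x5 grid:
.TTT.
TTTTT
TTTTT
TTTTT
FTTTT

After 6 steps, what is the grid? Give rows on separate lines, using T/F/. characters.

Step 1: 2 trees catch fire, 1 burn out
  .TTT.
  TTTTT
  TTTTT
  FTTTT
  .FTTT
Step 2: 3 trees catch fire, 2 burn out
  .TTT.
  TTTTT
  FTTTT
  .FTTT
  ..FTT
Step 3: 4 trees catch fire, 3 burn out
  .TTT.
  FTTTT
  .FTTT
  ..FTT
  ...FT
Step 4: 4 trees catch fire, 4 burn out
  .TTT.
  .FTTT
  ..FTT
  ...FT
  ....F
Step 5: 4 trees catch fire, 4 burn out
  .FTT.
  ..FTT
  ...FT
  ....F
  .....
Step 6: 3 trees catch fire, 4 burn out
  ..FT.
  ...FT
  ....F
  .....
  .....

..FT.
...FT
....F
.....
.....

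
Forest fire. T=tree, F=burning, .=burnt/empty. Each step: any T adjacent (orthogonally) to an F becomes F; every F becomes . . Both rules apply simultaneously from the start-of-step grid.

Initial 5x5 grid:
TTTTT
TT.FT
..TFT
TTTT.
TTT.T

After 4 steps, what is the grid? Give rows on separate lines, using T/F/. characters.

Step 1: 5 trees catch fire, 2 burn out
  TTTFT
  TT..F
  ..F.F
  TTTF.
  TTT.T
Step 2: 3 trees catch fire, 5 burn out
  TTF.F
  TT...
  .....
  TTF..
  TTT.T
Step 3: 3 trees catch fire, 3 burn out
  TF...
  TT...
  .....
  TF...
  TTF.T
Step 4: 4 trees catch fire, 3 burn out
  F....
  TF...
  .....
  F....
  TF..T

F....
TF...
.....
F....
TF..T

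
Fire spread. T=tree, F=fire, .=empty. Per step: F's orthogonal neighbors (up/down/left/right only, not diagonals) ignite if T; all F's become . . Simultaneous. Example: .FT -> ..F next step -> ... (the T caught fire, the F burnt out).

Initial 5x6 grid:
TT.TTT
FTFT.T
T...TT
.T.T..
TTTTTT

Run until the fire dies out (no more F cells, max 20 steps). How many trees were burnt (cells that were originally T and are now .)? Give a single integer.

Step 1: +4 fires, +2 burnt (F count now 4)
Step 2: +2 fires, +4 burnt (F count now 2)
Step 3: +1 fires, +2 burnt (F count now 1)
Step 4: +1 fires, +1 burnt (F count now 1)
Step 5: +1 fires, +1 burnt (F count now 1)
Step 6: +1 fires, +1 burnt (F count now 1)
Step 7: +1 fires, +1 burnt (F count now 1)
Step 8: +0 fires, +1 burnt (F count now 0)
Fire out after step 8
Initially T: 19, now '.': 22
Total burnt (originally-T cells now '.'): 11

Answer: 11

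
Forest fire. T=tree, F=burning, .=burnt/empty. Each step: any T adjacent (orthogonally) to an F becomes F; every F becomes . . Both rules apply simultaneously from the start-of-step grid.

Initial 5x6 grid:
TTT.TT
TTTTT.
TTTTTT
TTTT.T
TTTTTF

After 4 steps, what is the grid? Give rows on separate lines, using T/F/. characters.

Step 1: 2 trees catch fire, 1 burn out
  TTT.TT
  TTTTT.
  TTTTTT
  TTTT.F
  TTTTF.
Step 2: 2 trees catch fire, 2 burn out
  TTT.TT
  TTTTT.
  TTTTTF
  TTTT..
  TTTF..
Step 3: 3 trees catch fire, 2 burn out
  TTT.TT
  TTTTT.
  TTTTF.
  TTTF..
  TTF...
Step 4: 4 trees catch fire, 3 burn out
  TTT.TT
  TTTTF.
  TTTF..
  TTF...
  TF....

TTT.TT
TTTTF.
TTTF..
TTF...
TF....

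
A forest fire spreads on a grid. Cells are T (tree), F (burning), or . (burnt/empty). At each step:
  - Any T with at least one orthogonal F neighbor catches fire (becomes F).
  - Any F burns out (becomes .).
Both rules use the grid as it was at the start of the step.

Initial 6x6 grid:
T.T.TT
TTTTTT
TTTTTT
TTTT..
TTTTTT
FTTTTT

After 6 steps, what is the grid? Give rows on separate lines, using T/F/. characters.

Step 1: 2 trees catch fire, 1 burn out
  T.T.TT
  TTTTTT
  TTTTTT
  TTTT..
  FTTTTT
  .FTTTT
Step 2: 3 trees catch fire, 2 burn out
  T.T.TT
  TTTTTT
  TTTTTT
  FTTT..
  .FTTTT
  ..FTTT
Step 3: 4 trees catch fire, 3 burn out
  T.T.TT
  TTTTTT
  FTTTTT
  .FTT..
  ..FTTT
  ...FTT
Step 4: 5 trees catch fire, 4 burn out
  T.T.TT
  FTTTTT
  .FTTTT
  ..FT..
  ...FTT
  ....FT
Step 5: 6 trees catch fire, 5 burn out
  F.T.TT
  .FTTTT
  ..FTTT
  ...F..
  ....FT
  .....F
Step 6: 3 trees catch fire, 6 burn out
  ..T.TT
  ..FTTT
  ...FTT
  ......
  .....F
  ......

..T.TT
..FTTT
...FTT
......
.....F
......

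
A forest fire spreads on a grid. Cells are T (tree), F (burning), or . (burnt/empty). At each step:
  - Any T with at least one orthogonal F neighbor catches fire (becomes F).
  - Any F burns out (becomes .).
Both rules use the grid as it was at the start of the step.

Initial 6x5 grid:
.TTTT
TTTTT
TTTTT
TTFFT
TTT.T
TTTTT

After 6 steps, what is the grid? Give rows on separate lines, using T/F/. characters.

Step 1: 5 trees catch fire, 2 burn out
  .TTTT
  TTTTT
  TTFFT
  TF..F
  TTF.T
  TTTTT
Step 2: 8 trees catch fire, 5 burn out
  .TTTT
  TTFFT
  TF..F
  F....
  TF..F
  TTFTT
Step 3: 9 trees catch fire, 8 burn out
  .TFFT
  TF..F
  F....
  .....
  F....
  TF.FF
Step 4: 4 trees catch fire, 9 burn out
  .F..F
  F....
  .....
  .....
  .....
  F....
Step 5: 0 trees catch fire, 4 burn out
  .....
  .....
  .....
  .....
  .....
  .....
Step 6: 0 trees catch fire, 0 burn out
  .....
  .....
  .....
  .....
  .....
  .....

.....
.....
.....
.....
.....
.....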